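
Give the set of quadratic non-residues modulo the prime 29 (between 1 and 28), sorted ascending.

2,3,8,10,11,12,14,15,17,18,19,21,26,27

Square k = 1,…,14 (k and 29−k give the same square):
1²=1, 2²=4, 3²=9, 4²=16, 5²=25, 6²≡7, 7²≡20, 8²≡6, 9²≡23, 10²≡13, 11²≡5, 12²≡28, 13²≡24, 14²≡22 (mod 29).
The residues are {1, 4, 5, 6, 7, 9, 13, 16, 20, 22, 23, 24, 25, 28}; the non-residues are the remaining 14 nonzero classes.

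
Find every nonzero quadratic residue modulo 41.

1 2 4 5 8 9 10 16 18 20 21 23 25 31 32 33 36 37 39 40

Square k = 1,…,20 (k and 41−k give the same square):
1²=1, 2²=4, 3²=9, 4²=16, 5²=25, 6²=36, 7²≡8, 8²≡23, 9²≡40, 10²≡18, 11²≡39, 12²≡21, 13²≡5, 14²≡32, 15²≡20, 16²≡10, 17²≡2, 18²≡37, 19²≡33, 20²≡31 (mod 41).
So the quadratic residues mod 41 are {1, 2, 4, 5, 8, 9, 10, 16, 18, 20, 21, 23, 25, 31, 32, 33, 36, 37, 39, 40}.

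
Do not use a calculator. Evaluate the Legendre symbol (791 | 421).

1

Euler's criterion: (791/421) ≡ 370^210 (mod 421).
370^2 ≡ 75 (mod 421)
370^4 ≡ 152 (mod 421)
370^8 ≡ 370 (mod 421)
370^16 ≡ 75 (mod 421)
370^32 ≡ 152 (mod 421)
370^64 ≡ 370 (mod 421)
370^128 ≡ 75 (mod 421)
370^210 = 370^(128+64+16+2) ≡ 1 (mod 421).
Result is 1, so (791/421) = 1.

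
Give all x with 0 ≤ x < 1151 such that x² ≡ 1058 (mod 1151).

Since 1151 ≡ 3 (mod 4), a square root of 1058 is 1058^((1151+1)/4) = 1058^288 mod 1151.
Repeated squaring: 1058^2≡592, 1058^4≡560, 1058^8≡528, 1058^16≡242, 1058^32≡1014, 1058^64≡353, 1058^128≡301, 1058^256≡823 (mod 1151).
1058^288 = 1058^(256+32) ≡ 47 (mod 1151).
Check: 47² = 2209 ≡ 1058 (mod 1151). The two roots are 47 and 1104.

47, 1104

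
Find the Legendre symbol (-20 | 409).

1

First reduce: -20 ≡ 389 (mod 409).
Reciprocity: 389 ≡ 1 and 409 ≡ 1 (mod 4), so (389/409) = +(409/389).
Reduce top mod 389: now compute (20/389).
Pull out 2^2: since 389 ≡ 5 (mod 8), (2/389) = -1, so (2/389)^2 = +1.
Reciprocity: 5 ≡ 1 and 389 ≡ 1 (mod 4), so (5/389) = +(389/5).
Reduce top mod 5: now compute (4/5).
Pull out 2^2: since 5 ≡ 5 (mod 8), (2/5) = -1, so (2/5)^2 = +1.
Reached (1/5) = 1. Collecting the sign flips along the way, the symbol is +1.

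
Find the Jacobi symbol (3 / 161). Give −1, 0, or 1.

Reciprocity: 3 ≡ 3 and 161 ≡ 1 (mod 4), so (3/161) = +(161/3).
Reduce top mod 3: now compute (2/3).
Pull out 2: since 3 ≡ 3 (mod 8), (2/3) = -1.
Reached (1/3) = 1. Collecting the sign flips along the way, the symbol is -1.

-1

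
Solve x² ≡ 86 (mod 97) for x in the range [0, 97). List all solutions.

38, 59

97 ≡ 1 (mod 4), so we find a root by search.
Trying successive values, 38² = 1444 ≡ 86 (mod 97). The other root is 97 − 38 = 59.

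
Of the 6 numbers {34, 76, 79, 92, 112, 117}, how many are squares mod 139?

4

(34/139) = +1 → QR.
(76/139) = -1 → non-residue.
(79/139) = +1 → QR.
(92/139) = -1 → non-residue.
(112/139) = +1 → QR.
(117/139) = +1 → QR.
Total quadratic residues among the 6: 4.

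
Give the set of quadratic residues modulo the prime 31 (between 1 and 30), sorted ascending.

1 2 4 5 7 8 9 10 14 16 18 19 20 25 28

Square k = 1,…,15 (k and 31−k give the same square):
1²=1, 2²=4, 3²=9, 4²=16, 5²=25, 6²≡5, 7²≡18, 8²≡2, 9²≡19, 10²≡7, 11²≡28, 12²≡20, 13²≡14, 14²≡10, 15²≡8 (mod 31).
So the quadratic residues mod 31 are {1, 2, 4, 5, 7, 8, 9, 10, 14, 16, 18, 19, 20, 25, 28}.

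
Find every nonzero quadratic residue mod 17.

1 2 4 8 9 13 15 16

Square k = 1,…,8 (k and 17−k give the same square):
1²=1, 2²=4, 3²=9, 4²=16, 5²≡8, 6²≡2, 7²≡15, 8²≡13 (mod 17).
So the quadratic residues mod 17 are {1, 2, 4, 8, 9, 13, 15, 16}.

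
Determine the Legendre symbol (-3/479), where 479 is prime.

-1

Euler's criterion: (-3/479) ≡ 476^239 (mod 479).
476^2 ≡ 9 (mod 479)
476^4 ≡ 81 (mod 479)
476^8 ≡ 334 (mod 479)
476^16 ≡ 428 (mod 479)
476^32 ≡ 206 (mod 479)
476^64 ≡ 284 (mod 479)
476^128 ≡ 184 (mod 479)
476^239 = 476^(128+64+32+8+4+2+1) ≡ 478 (mod 479).
Result is 478 ≡ −1, so (-3/479) = −1.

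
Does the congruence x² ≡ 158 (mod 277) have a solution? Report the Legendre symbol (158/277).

-1

Euler's criterion: (158/277) ≡ 158^138 (mod 277).
158^2 ≡ 34 (mod 277)
158^4 ≡ 48 (mod 277)
158^8 ≡ 88 (mod 277)
158^16 ≡ 265 (mod 277)
158^32 ≡ 144 (mod 277)
158^64 ≡ 238 (mod 277)
158^128 ≡ 136 (mod 277)
158^138 = 158^(128+8+2) ≡ 276 (mod 277).
Result is 276 ≡ −1, so (158/277) = −1.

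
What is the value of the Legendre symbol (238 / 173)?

Euler's criterion: (238/173) ≡ 65^86 (mod 173).
65^2 ≡ 73 (mod 173)
65^4 ≡ 139 (mod 173)
65^8 ≡ 118 (mod 173)
65^16 ≡ 84 (mod 173)
65^32 ≡ 136 (mod 173)
65^64 ≡ 158 (mod 173)
65^86 = 65^(64+16+4+2) ≡ 172 (mod 173).
Result is 172 ≡ −1, so (238/173) = −1.

-1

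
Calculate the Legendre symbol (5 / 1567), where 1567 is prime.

-1

Reciprocity: 5 ≡ 1 and 1567 ≡ 3 (mod 4), so (5/1567) = +(1567/5).
Reduce top mod 5: now compute (2/5).
Pull out 2: since 5 ≡ 5 (mod 8), (2/5) = -1.
Reached (1/5) = 1. Collecting the sign flips along the way, the symbol is -1.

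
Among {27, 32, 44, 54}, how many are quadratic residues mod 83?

(27/83) = +1 → QR.
(32/83) = -1 → non-residue.
(44/83) = +1 → QR.
(54/83) = -1 → non-residue.
Total quadratic residues among the 4: 2.

2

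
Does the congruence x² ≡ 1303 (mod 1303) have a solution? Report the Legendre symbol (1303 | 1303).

First reduce: 1303 ≡ 0 (mod 1303).
Top reduces to 0: gcd > 1, so the symbol is 0.

0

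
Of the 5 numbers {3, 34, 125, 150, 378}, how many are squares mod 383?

(3/383) = +1 → QR.
(34/383) = +1 → QR.
(125/383) = -1 → non-residue.
(150/383) = +1 → QR.
(378/383) = +1 → QR.
Total quadratic residues among the 5: 4.

4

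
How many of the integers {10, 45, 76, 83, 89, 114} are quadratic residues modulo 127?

(10/127) = -1 → non-residue.
(45/127) = -1 → non-residue.
(76/127) = +1 → QR.
(83/127) = -1 → non-residue.
(89/127) = -1 → non-residue.
(114/127) = -1 → non-residue.
Total quadratic residues among the 6: 1.

1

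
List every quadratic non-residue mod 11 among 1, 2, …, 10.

2, 6, 7, 8, 10

Square k = 1,…,5 (k and 11−k give the same square):
1²=1, 2²=4, 3²=9, 4²≡5, 5²≡3 (mod 11).
The residues are {1, 3, 4, 5, 9}; the non-residues are the remaining 5 nonzero classes.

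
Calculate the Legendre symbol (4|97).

1

Euler's criterion: (4/97) ≡ 4^48 (mod 97).
4^2 ≡ 16 (mod 97)
4^4 ≡ 62 (mod 97)
4^8 ≡ 61 (mod 97)
4^16 ≡ 35 (mod 97)
4^32 ≡ 61 (mod 97)
4^48 = 4^(32+16) ≡ 1 (mod 97).
Result is 1, so (4/97) = 1.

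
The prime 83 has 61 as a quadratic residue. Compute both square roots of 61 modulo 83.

12, 71

Since 83 ≡ 3 (mod 4), a square root of 61 is 61^((83+1)/4) = 61^21 mod 83.
Repeated squaring: 61^2≡69, 61^4≡30, 61^8≡70, 61^16≡3 (mod 83).
61^21 = 61^(16+4+1) ≡ 12 (mod 83).
Check: 12² = 144 ≡ 61 (mod 83). The two roots are 12 and 71.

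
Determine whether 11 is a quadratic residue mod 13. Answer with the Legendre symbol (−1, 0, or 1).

-1

Reciprocity: 11 ≡ 3 and 13 ≡ 1 (mod 4), so (11/13) = +(13/11).
Reduce top mod 11: now compute (2/11).
Pull out 2: since 11 ≡ 3 (mod 8), (2/11) = -1.
Reached (1/11) = 1. Collecting the sign flips along the way, the symbol is -1.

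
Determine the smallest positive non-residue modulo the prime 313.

(2/313) = +1, so 2 is a residue.
(3/313) = +1, so 3 is a residue.
(4/313) = +1, so 4 is a residue.
(5/313) = −1, so 5 is the smallest positive non-residue mod 313.

5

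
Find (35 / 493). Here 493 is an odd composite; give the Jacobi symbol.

Reciprocity: 35 ≡ 3 and 493 ≡ 1 (mod 4), so (35/493) = +(493/35).
Reduce top mod 35: now compute (3/35).
Reciprocity: 3 ≡ 3 and 35 ≡ 3 (mod 4), so (3/35) = −(35/3).
Reduce top mod 3: now compute (2/3).
Pull out 2: since 3 ≡ 3 (mod 8), (2/3) = -1.
Reached (1/3) = 1. Collecting the sign flips along the way, the symbol is +1.

1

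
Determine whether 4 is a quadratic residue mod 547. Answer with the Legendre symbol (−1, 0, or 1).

1

Euler's criterion: (4/547) ≡ 4^273 (mod 547).
4^2 ≡ 16 (mod 547)
4^4 ≡ 256 (mod 547)
4^8 ≡ 443 (mod 547)
4^16 ≡ 423 (mod 547)
4^32 ≡ 60 (mod 547)
4^64 ≡ 318 (mod 547)
4^128 ≡ 476 (mod 547)
4^256 ≡ 118 (mod 547)
4^273 = 4^(256+16+1) ≡ 1 (mod 547).
Result is 1, so (4/547) = 1.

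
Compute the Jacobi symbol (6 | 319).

Pull out 2: since 319 ≡ 7 (mod 8), (2/319) = +1.
Reciprocity: 3 ≡ 3 and 319 ≡ 3 (mod 4), so (3/319) = −(319/3).
Reduce top mod 3: now compute (1/3).
Reached (1/3) = 1. Collecting the sign flips along the way, the symbol is -1.

-1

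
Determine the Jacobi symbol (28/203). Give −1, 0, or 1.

Pull out 2^2: since 203 ≡ 3 (mod 8), (2/203) = -1, so (2/203)^2 = +1.
Reciprocity: 7 ≡ 3 and 203 ≡ 3 (mod 4), so (7/203) = −(203/7).
Reduce top mod 7: now compute (0/7).
Top reduces to 0: gcd > 1, so the symbol is 0.

0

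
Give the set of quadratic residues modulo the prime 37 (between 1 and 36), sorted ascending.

Square k = 1,…,18 (k and 37−k give the same square):
1²=1, 2²=4, 3²=9, 4²=16, 5²=25, 6²=36, 7²≡12, 8²≡27, 9²≡7, 10²≡26, 11²≡10, 12²≡33, 13²≡21, 14²≡11, 15²≡3, 16²≡34, 17²≡30, 18²≡28 (mod 37).
So the quadratic residues mod 37 are {1, 3, 4, 7, 9, 10, 11, 12, 16, 21, 25, 26, 27, 28, 30, 33, 34, 36}.

1, 3, 4, 7, 9, 10, 11, 12, 16, 21, 25, 26, 27, 28, 30, 33, 34, 36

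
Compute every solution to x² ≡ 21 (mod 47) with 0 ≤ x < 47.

16, 31

Since 47 ≡ 3 (mod 4), a square root of 21 is 21^((47+1)/4) = 21^12 mod 47.
Repeated squaring: 21^2≡18, 21^4≡42, 21^8≡25 (mod 47).
21^12 = 21^(8+4) ≡ 16 (mod 47).
Check: 16² = 256 ≡ 21 (mod 47). The two roots are 16 and 31.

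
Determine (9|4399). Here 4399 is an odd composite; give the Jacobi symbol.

1

Reciprocity: 9 ≡ 1 and 4399 ≡ 3 (mod 4), so (9/4399) = +(4399/9).
Reduce top mod 9: now compute (7/9).
Reciprocity: 7 ≡ 3 and 9 ≡ 1 (mod 4), so (7/9) = +(9/7).
Reduce top mod 7: now compute (2/7).
Pull out 2: since 7 ≡ 7 (mod 8), (2/7) = +1.
Reached (1/7) = 1. Collecting the sign flips along the way, the symbol is +1.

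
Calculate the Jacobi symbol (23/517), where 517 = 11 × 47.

Reciprocity: 23 ≡ 3 and 517 ≡ 1 (mod 4), so (23/517) = +(517/23).
Reduce top mod 23: now compute (11/23).
Reciprocity: 11 ≡ 3 and 23 ≡ 3 (mod 4), so (11/23) = −(23/11).
Reduce top mod 11: now compute (1/11).
Reached (1/11) = 1. Collecting the sign flips along the way, the symbol is -1.

-1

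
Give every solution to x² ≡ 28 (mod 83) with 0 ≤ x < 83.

Since 83 ≡ 3 (mod 4), a square root of 28 is 28^((83+1)/4) = 28^21 mod 83.
Repeated squaring: 28^2≡37, 28^4≡41, 28^8≡21, 28^16≡26 (mod 83).
28^21 = 28^(16+4+1) ≡ 51 (mod 83).
Check: 51² = 2601 ≡ 28 (mod 83). The two roots are 32 and 51.

32, 51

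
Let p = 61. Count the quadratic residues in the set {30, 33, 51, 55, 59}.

(30/61) = -1 → non-residue.
(33/61) = -1 → non-residue.
(51/61) = -1 → non-residue.
(55/61) = -1 → non-residue.
(59/61) = -1 → non-residue.
Total quadratic residues among the 5: 0.

0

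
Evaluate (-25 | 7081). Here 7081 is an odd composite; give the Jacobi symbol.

1

First reduce: -25 ≡ 7056 (mod 7081).
Pull out 2^4: since 7081 ≡ 1 (mod 8), (2/7081) = +1, so (2/7081)^4 = +1.
Reciprocity: 441 ≡ 1 and 7081 ≡ 1 (mod 4), so (441/7081) = +(7081/441).
Reduce top mod 441: now compute (25/441).
Reciprocity: 25 ≡ 1 and 441 ≡ 1 (mod 4), so (25/441) = +(441/25).
Reduce top mod 25: now compute (16/25).
Pull out 2^4: since 25 ≡ 1 (mod 8), (2/25) = +1, so (2/25)^4 = +1.
Reached (1/25) = 1. Collecting the sign flips along the way, the symbol is +1.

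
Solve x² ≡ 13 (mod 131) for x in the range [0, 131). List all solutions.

12, 119

Since 131 ≡ 3 (mod 4), a square root of 13 is 13^((131+1)/4) = 13^33 mod 131.
Repeated squaring: 13^2≡38, 13^4≡3, 13^8≡9, 13^16≡81, 13^32≡11 (mod 131).
13^33 = 13^(32+1) ≡ 12 (mod 131).
Check: 12² = 144 ≡ 13 (mod 131). The two roots are 12 and 119.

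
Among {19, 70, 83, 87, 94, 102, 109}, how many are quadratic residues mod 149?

(19/149) = +1 → QR.
(70/149) = -1 → non-residue.
(83/149) = -1 → non-residue.
(87/149) = -1 → non-residue.
(94/149) = -1 → non-residue.
(102/149) = +1 → QR.
(109/149) = -1 → non-residue.
Total quadratic residues among the 7: 2.

2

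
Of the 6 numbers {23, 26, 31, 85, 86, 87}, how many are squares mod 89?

2

(23/89) = -1 → non-residue.
(26/89) = -1 → non-residue.
(31/89) = -1 → non-residue.
(85/89) = +1 → QR.
(86/89) = -1 → non-residue.
(87/89) = +1 → QR.
Total quadratic residues among the 6: 2.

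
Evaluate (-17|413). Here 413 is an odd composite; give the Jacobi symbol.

First reduce: -17 ≡ 396 (mod 413).
Pull out 2^2: since 413 ≡ 5 (mod 8), (2/413) = -1, so (2/413)^2 = +1.
Reciprocity: 99 ≡ 3 and 413 ≡ 1 (mod 4), so (99/413) = +(413/99).
Reduce top mod 99: now compute (17/99).
Reciprocity: 17 ≡ 1 and 99 ≡ 3 (mod 4), so (17/99) = +(99/17).
Reduce top mod 17: now compute (14/17).
Pull out 2: since 17 ≡ 1 (mod 8), (2/17) = +1.
Reciprocity: 7 ≡ 3 and 17 ≡ 1 (mod 4), so (7/17) = +(17/7).
Reduce top mod 7: now compute (3/7).
Reciprocity: 3 ≡ 3 and 7 ≡ 3 (mod 4), so (3/7) = −(7/3).
Reduce top mod 3: now compute (1/3).
Reached (1/3) = 1. Collecting the sign flips along the way, the symbol is -1.

-1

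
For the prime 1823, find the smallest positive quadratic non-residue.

(2/1823) = +1, so 2 is a residue.
(3/1823) = +1, so 3 is a residue.
(4/1823) = +1, so 4 is a residue.
(5/1823) = −1, so 5 is the smallest positive non-residue mod 1823.

5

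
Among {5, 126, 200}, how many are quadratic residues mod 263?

(5/263) = -1 → non-residue.
(126/263) = -1 → non-residue.
(200/263) = +1 → QR.
Total quadratic residues among the 3: 1.

1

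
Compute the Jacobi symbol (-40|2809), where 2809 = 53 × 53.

1

First reduce: -40 ≡ 2769 (mod 2809).
Reciprocity: 2769 ≡ 1 and 2809 ≡ 1 (mod 4), so (2769/2809) = +(2809/2769).
Reduce top mod 2769: now compute (40/2769).
Pull out 2^3: since 2769 ≡ 1 (mod 8), (2/2769) = +1, so (2/2769)^3 = +1.
Reciprocity: 5 ≡ 1 and 2769 ≡ 1 (mod 4), so (5/2769) = +(2769/5).
Reduce top mod 5: now compute (4/5).
Pull out 2^2: since 5 ≡ 5 (mod 8), (2/5) = -1, so (2/5)^2 = +1.
Reached (1/5) = 1. Collecting the sign flips along the way, the symbol is +1.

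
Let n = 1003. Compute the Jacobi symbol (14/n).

Pull out 2: since 1003 ≡ 3 (mod 8), (2/1003) = -1.
Reciprocity: 7 ≡ 3 and 1003 ≡ 3 (mod 4), so (7/1003) = −(1003/7).
Reduce top mod 7: now compute (2/7).
Pull out 2: since 7 ≡ 7 (mod 8), (2/7) = +1.
Reached (1/7) = 1. Collecting the sign flips along the way, the symbol is +1.

1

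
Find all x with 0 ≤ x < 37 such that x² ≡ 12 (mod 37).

7, 30

37 ≡ 1 (mod 4), so we find a root by search.
Trying successive values, 7² = 49 ≡ 12 (mod 37). The other root is 37 − 7 = 30.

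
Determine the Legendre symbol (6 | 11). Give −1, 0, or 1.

Pull out 2: since 11 ≡ 3 (mod 8), (2/11) = -1.
Reciprocity: 3 ≡ 3 and 11 ≡ 3 (mod 4), so (3/11) = −(11/3).
Reduce top mod 3: now compute (2/3).
Pull out 2: since 3 ≡ 3 (mod 8), (2/3) = -1.
Reached (1/3) = 1. Collecting the sign flips along the way, the symbol is -1.

-1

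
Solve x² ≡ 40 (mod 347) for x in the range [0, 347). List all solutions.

97, 250

Since 347 ≡ 3 (mod 4), a square root of 40 is 40^((347+1)/4) = 40^87 mod 347.
Repeated squaring: 40^2≡212, 40^4≡181, 40^8≡143, 40^16≡323, 40^32≡229, 40^64≡44 (mod 347).
40^87 = 40^(64+16+4+2+1) ≡ 250 (mod 347).
Check: 250² = 62500 ≡ 40 (mod 347). The two roots are 97 and 250.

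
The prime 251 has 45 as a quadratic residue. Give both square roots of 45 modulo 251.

Since 251 ≡ 3 (mod 4), a square root of 45 is 45^((251+1)/4) = 45^63 mod 251.
Repeated squaring: 45^2≡17, 45^4≡38, 45^8≡189, 45^16≡79, 45^32≡217 (mod 251).
45^63 = 45^(32+16+8+4+2+1) ≡ 48 (mod 251).
Check: 48² = 2304 ≡ 45 (mod 251). The two roots are 48 and 203.

48, 203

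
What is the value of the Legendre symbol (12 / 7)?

Euler's criterion: (12/7) ≡ 5^3 (mod 7).
5^2 ≡ 4 (mod 7)
5^3 = 5^(2+1) ≡ 6 (mod 7).
Result is 6 ≡ −1, so (12/7) = −1.

-1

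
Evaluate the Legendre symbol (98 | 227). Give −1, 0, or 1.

-1

Pull out 2: since 227 ≡ 3 (mod 8), (2/227) = -1.
Reciprocity: 49 ≡ 1 and 227 ≡ 3 (mod 4), so (49/227) = +(227/49).
Reduce top mod 49: now compute (31/49).
Reciprocity: 31 ≡ 3 and 49 ≡ 1 (mod 4), so (31/49) = +(49/31).
Reduce top mod 31: now compute (18/31).
Pull out 2: since 31 ≡ 7 (mod 8), (2/31) = +1.
Reciprocity: 9 ≡ 1 and 31 ≡ 3 (mod 4), so (9/31) = +(31/9).
Reduce top mod 9: now compute (4/9).
Pull out 2^2: since 9 ≡ 1 (mod 8), (2/9) = +1, so (2/9)^2 = +1.
Reached (1/9) = 1. Collecting the sign flips along the way, the symbol is -1.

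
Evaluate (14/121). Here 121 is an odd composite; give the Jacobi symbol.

1

Pull out 2: since 121 ≡ 1 (mod 8), (2/121) = +1.
Reciprocity: 7 ≡ 3 and 121 ≡ 1 (mod 4), so (7/121) = +(121/7).
Reduce top mod 7: now compute (2/7).
Pull out 2: since 7 ≡ 7 (mod 8), (2/7) = +1.
Reached (1/7) = 1. Collecting the sign flips along the way, the symbol is +1.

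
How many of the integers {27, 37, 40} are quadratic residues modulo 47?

(27/47) = +1 → QR.
(37/47) = +1 → QR.
(40/47) = -1 → non-residue.
Total quadratic residues among the 3: 2.

2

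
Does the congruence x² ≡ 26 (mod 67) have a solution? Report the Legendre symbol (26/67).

Euler's criterion: (26/67) ≡ 26^33 (mod 67).
26^2 ≡ 6 (mod 67)
26^4 ≡ 36 (mod 67)
26^8 ≡ 23 (mod 67)
26^16 ≡ 60 (mod 67)
26^32 ≡ 49 (mod 67)
26^33 = 26^(32+1) ≡ 1 (mod 67).
Result is 1, so (26/67) = 1.

1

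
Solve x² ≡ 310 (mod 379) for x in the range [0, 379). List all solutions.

Since 379 ≡ 3 (mod 4), a square root of 310 is 310^((379+1)/4) = 310^95 mod 379.
Repeated squaring: 310^2≡213, 310^4≡268, 310^8≡193, 310^16≡107, 310^32≡79, 310^64≡177 (mod 379).
310^95 = 310^(64+16+8+4+2+1) ≡ 61 (mod 379).
Check: 61² = 3721 ≡ 310 (mod 379). The two roots are 61 and 318.

61, 318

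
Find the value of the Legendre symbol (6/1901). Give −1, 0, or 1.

Pull out 2: since 1901 ≡ 5 (mod 8), (2/1901) = -1.
Reciprocity: 3 ≡ 3 and 1901 ≡ 1 (mod 4), so (3/1901) = +(1901/3).
Reduce top mod 3: now compute (2/3).
Pull out 2: since 3 ≡ 3 (mod 8), (2/3) = -1.
Reached (1/3) = 1. Collecting the sign flips along the way, the symbol is +1.

1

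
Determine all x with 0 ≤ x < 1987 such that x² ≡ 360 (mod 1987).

322, 1665

Since 1987 ≡ 3 (mod 4), a square root of 360 is 360^((1987+1)/4) = 360^497 mod 1987.
Repeated squaring: 360^2≡445, 360^4≡1312, 360^8≡602, 360^16≡770, 360^32≡774, 360^64≡989, 360^128≡517, 360^256≡1031 (mod 1987).
360^497 = 360^(256+128+64+32+16+1) ≡ 322 (mod 1987).
Check: 322² = 103684 ≡ 360 (mod 1987). The two roots are 322 and 1665.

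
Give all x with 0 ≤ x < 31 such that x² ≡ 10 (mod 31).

Since 31 ≡ 3 (mod 4), a square root of 10 is 10^((31+1)/4) = 10^8 mod 31.
Repeated squaring: 10^2≡7, 10^4≡18, 10^8≡14 (mod 31).
10^8 = 10^(8) ≡ 14 (mod 31).
Check: 14² = 196 ≡ 10 (mod 31). The two roots are 14 and 17.

14, 17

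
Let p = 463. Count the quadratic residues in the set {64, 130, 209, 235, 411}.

4

(64/463) = +1 → QR.
(130/463) = +1 → QR.
(209/463) = +1 → QR.
(235/463) = -1 → non-residue.
(411/463) = +1 → QR.
Total quadratic residues among the 5: 4.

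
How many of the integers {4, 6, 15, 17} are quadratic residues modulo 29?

(4/29) = +1 → QR.
(6/29) = +1 → QR.
(15/29) = -1 → non-residue.
(17/29) = -1 → non-residue.
Total quadratic residues among the 4: 2.

2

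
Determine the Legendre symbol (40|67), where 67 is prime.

Pull out 2^3: since 67 ≡ 3 (mod 8), (2/67) = -1, so (2/67)^3 = -1.
Reciprocity: 5 ≡ 1 and 67 ≡ 3 (mod 4), so (5/67) = +(67/5).
Reduce top mod 5: now compute (2/5).
Pull out 2: since 5 ≡ 5 (mod 8), (2/5) = -1.
Reached (1/5) = 1. Collecting the sign flips along the way, the symbol is +1.

1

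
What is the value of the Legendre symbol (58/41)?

-1

Euler's criterion: (58/41) ≡ 17^20 (mod 41).
17^2 ≡ 2 (mod 41)
17^4 ≡ 4 (mod 41)
17^8 ≡ 16 (mod 41)
17^16 ≡ 10 (mod 41)
17^20 = 17^(16+4) ≡ 40 (mod 41).
Result is 40 ≡ −1, so (58/41) = −1.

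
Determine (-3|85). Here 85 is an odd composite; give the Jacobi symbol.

First reduce: -3 ≡ 82 (mod 85).
Pull out 2: since 85 ≡ 5 (mod 8), (2/85) = -1.
Reciprocity: 41 ≡ 1 and 85 ≡ 1 (mod 4), so (41/85) = +(85/41).
Reduce top mod 41: now compute (3/41).
Reciprocity: 3 ≡ 3 and 41 ≡ 1 (mod 4), so (3/41) = +(41/3).
Reduce top mod 3: now compute (2/3).
Pull out 2: since 3 ≡ 3 (mod 8), (2/3) = -1.
Reached (1/3) = 1. Collecting the sign flips along the way, the symbol is +1.

1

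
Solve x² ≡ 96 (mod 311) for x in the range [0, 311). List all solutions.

Since 311 ≡ 3 (mod 4), a square root of 96 is 96^((311+1)/4) = 96^78 mod 311.
Repeated squaring: 96^2≡197, 96^4≡245, 96^8≡2, 96^16≡4, 96^32≡16, 96^64≡256 (mod 311).
96^78 = 96^(64+8+4+2) ≡ 242 (mod 311).
Check: 242² = 58564 ≡ 96 (mod 311). The two roots are 69 and 242.

69, 242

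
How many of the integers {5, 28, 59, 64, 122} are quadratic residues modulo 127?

(5/127) = -1 → non-residue.
(28/127) = -1 → non-residue.
(59/127) = -1 → non-residue.
(64/127) = +1 → QR.
(122/127) = +1 → QR.
Total quadratic residues among the 5: 2.

2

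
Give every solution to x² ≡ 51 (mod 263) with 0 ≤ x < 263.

83, 180

Since 263 ≡ 3 (mod 4), a square root of 51 is 51^((263+1)/4) = 51^66 mod 263.
Repeated squaring: 51^2≡234, 51^4≡52, 51^8≡74, 51^16≡216, 51^32≡105, 51^64≡242 (mod 263).
51^66 = 51^(64+2) ≡ 83 (mod 263).
Check: 83² = 6889 ≡ 51 (mod 263). The two roots are 83 and 180.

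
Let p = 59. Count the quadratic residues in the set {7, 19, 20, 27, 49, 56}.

5

(7/59) = +1 → QR.
(19/59) = +1 → QR.
(20/59) = +1 → QR.
(27/59) = +1 → QR.
(49/59) = +1 → QR.
(56/59) = -1 → non-residue.
Total quadratic residues among the 6: 5.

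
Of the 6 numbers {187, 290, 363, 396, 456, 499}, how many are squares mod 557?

2

(187/557) = -1 → non-residue.
(290/557) = +1 → QR.
(363/557) = -1 → non-residue.
(396/557) = -1 → non-residue.
(456/557) = +1 → QR.
(499/557) = -1 → non-residue.
Total quadratic residues among the 6: 2.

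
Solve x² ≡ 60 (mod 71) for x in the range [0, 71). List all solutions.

29, 42

Since 71 ≡ 3 (mod 4), a square root of 60 is 60^((71+1)/4) = 60^18 mod 71.
Repeated squaring: 60^2≡50, 60^4≡15, 60^8≡12, 60^16≡2 (mod 71).
60^18 = 60^(16+2) ≡ 29 (mod 71).
Check: 29² = 841 ≡ 60 (mod 71). The two roots are 29 and 42.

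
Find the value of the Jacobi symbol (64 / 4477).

Pull out 2^6: since 4477 ≡ 5 (mod 8), (2/4477) = -1, so (2/4477)^6 = +1.
Reached (1/4477) = 1. Collecting the sign flips along the way, the symbol is +1.

1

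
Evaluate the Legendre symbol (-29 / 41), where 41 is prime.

First reduce: -29 ≡ 12 (mod 41).
Pull out 2^2: since 41 ≡ 1 (mod 8), (2/41) = +1, so (2/41)^2 = +1.
Reciprocity: 3 ≡ 3 and 41 ≡ 1 (mod 4), so (3/41) = +(41/3).
Reduce top mod 3: now compute (2/3).
Pull out 2: since 3 ≡ 3 (mod 8), (2/3) = -1.
Reached (1/3) = 1. Collecting the sign flips along the way, the symbol is -1.

-1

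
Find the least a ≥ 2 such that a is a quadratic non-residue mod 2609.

(2/2609) = +1, so 2 is a residue.
(3/2609) = −1, so 3 is the smallest positive non-residue mod 2609.

3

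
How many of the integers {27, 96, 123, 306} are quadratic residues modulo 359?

4

(27/359) = +1 → QR.
(96/359) = +1 → QR.
(123/359) = +1 → QR.
(306/359) = +1 → QR.
Total quadratic residues among the 4: 4.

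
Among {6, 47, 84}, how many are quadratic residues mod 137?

0

(6/137) = -1 → non-residue.
(47/137) = -1 → non-residue.
(84/137) = -1 → non-residue.
Total quadratic residues among the 3: 0.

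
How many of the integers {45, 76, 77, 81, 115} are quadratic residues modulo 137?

(45/137) = -1 → non-residue.
(76/137) = +1 → QR.
(77/137) = +1 → QR.
(81/137) = +1 → QR.
(115/137) = +1 → QR.
Total quadratic residues among the 5: 4.

4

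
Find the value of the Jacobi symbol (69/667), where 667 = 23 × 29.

0

Reciprocity: 69 ≡ 1 and 667 ≡ 3 (mod 4), so (69/667) = +(667/69).
Reduce top mod 69: now compute (46/69).
Pull out 2: since 69 ≡ 5 (mod 8), (2/69) = -1.
Reciprocity: 23 ≡ 3 and 69 ≡ 1 (mod 4), so (23/69) = +(69/23).
Reduce top mod 23: now compute (0/23).
Top reduces to 0: gcd > 1, so the symbol is 0.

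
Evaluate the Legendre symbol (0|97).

Top reduces to 0: gcd > 1, so the symbol is 0.

0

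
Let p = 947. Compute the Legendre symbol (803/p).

Reciprocity: 803 ≡ 3 and 947 ≡ 3 (mod 4), so (803/947) = −(947/803).
Reduce top mod 803: now compute (144/803).
Pull out 2^4: since 803 ≡ 3 (mod 8), (2/803) = -1, so (2/803)^4 = +1.
Reciprocity: 9 ≡ 1 and 803 ≡ 3 (mod 4), so (9/803) = +(803/9).
Reduce top mod 9: now compute (2/9).
Pull out 2: since 9 ≡ 1 (mod 8), (2/9) = +1.
Reached (1/9) = 1. Collecting the sign flips along the way, the symbol is -1.

-1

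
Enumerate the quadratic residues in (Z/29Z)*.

1,4,5,6,7,9,13,16,20,22,23,24,25,28

Square k = 1,…,14 (k and 29−k give the same square):
1²=1, 2²=4, 3²=9, 4²=16, 5²=25, 6²≡7, 7²≡20, 8²≡6, 9²≡23, 10²≡13, 11²≡5, 12²≡28, 13²≡24, 14²≡22 (mod 29).
So the quadratic residues mod 29 are {1, 4, 5, 6, 7, 9, 13, 16, 20, 22, 23, 24, 25, 28}.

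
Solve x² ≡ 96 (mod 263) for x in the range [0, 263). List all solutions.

126, 137

Since 263 ≡ 3 (mod 4), a square root of 96 is 96^((263+1)/4) = 96^66 mod 263.
Repeated squaring: 96^2≡11, 96^4≡121, 96^8≡176, 96^16≡205, 96^32≡208, 96^64≡132 (mod 263).
96^66 = 96^(64+2) ≡ 137 (mod 263).
Check: 137² = 18769 ≡ 96 (mod 263). The two roots are 126 and 137.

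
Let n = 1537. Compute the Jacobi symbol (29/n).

0

Reciprocity: 29 ≡ 1 and 1537 ≡ 1 (mod 4), so (29/1537) = +(1537/29).
Reduce top mod 29: now compute (0/29).
Top reduces to 0: gcd > 1, so the symbol is 0.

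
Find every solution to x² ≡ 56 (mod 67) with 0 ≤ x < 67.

18, 49

Since 67 ≡ 3 (mod 4), a square root of 56 is 56^((67+1)/4) = 56^17 mod 67.
Repeated squaring: 56^2≡54, 56^4≡35, 56^8≡19, 56^16≡26 (mod 67).
56^17 = 56^(16+1) ≡ 49 (mod 67).
Check: 49² = 2401 ≡ 56 (mod 67). The two roots are 18 and 49.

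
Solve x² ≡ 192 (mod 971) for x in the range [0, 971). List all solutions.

432, 539

Since 971 ≡ 3 (mod 4), a square root of 192 is 192^((971+1)/4) = 192^243 mod 971.
Repeated squaring: 192^2≡937, 192^4≡185, 192^8≡240, 192^16≡311, 192^32≡592, 192^64≡904, 192^128≡605 (mod 971).
192^243 = 192^(128+64+32+16+2+1) ≡ 432 (mod 971).
Check: 432² = 186624 ≡ 192 (mod 971). The two roots are 432 and 539.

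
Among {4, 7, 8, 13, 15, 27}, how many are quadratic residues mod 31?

3

(4/31) = +1 → QR.
(7/31) = +1 → QR.
(8/31) = +1 → QR.
(13/31) = -1 → non-residue.
(15/31) = -1 → non-residue.
(27/31) = -1 → non-residue.
Total quadratic residues among the 6: 3.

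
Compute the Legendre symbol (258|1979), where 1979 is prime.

Pull out 2: since 1979 ≡ 3 (mod 8), (2/1979) = -1.
Reciprocity: 129 ≡ 1 and 1979 ≡ 3 (mod 4), so (129/1979) = +(1979/129).
Reduce top mod 129: now compute (44/129).
Pull out 2^2: since 129 ≡ 1 (mod 8), (2/129) = +1, so (2/129)^2 = +1.
Reciprocity: 11 ≡ 3 and 129 ≡ 1 (mod 4), so (11/129) = +(129/11).
Reduce top mod 11: now compute (8/11).
Pull out 2^3: since 11 ≡ 3 (mod 8), (2/11) = -1, so (2/11)^3 = -1.
Reached (1/11) = 1. Collecting the sign flips along the way, the symbol is +1.

1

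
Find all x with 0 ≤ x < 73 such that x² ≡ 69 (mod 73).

73 ≡ 1 (mod 4), so we find a root by search.
Trying successive values, 19² = 361 ≡ 69 (mod 73). The other root is 73 − 19 = 54.

19, 54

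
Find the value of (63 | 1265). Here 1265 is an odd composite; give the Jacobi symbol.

Reciprocity: 63 ≡ 3 and 1265 ≡ 1 (mod 4), so (63/1265) = +(1265/63).
Reduce top mod 63: now compute (5/63).
Reciprocity: 5 ≡ 1 and 63 ≡ 3 (mod 4), so (5/63) = +(63/5).
Reduce top mod 5: now compute (3/5).
Reciprocity: 3 ≡ 3 and 5 ≡ 1 (mod 4), so (3/5) = +(5/3).
Reduce top mod 3: now compute (2/3).
Pull out 2: since 3 ≡ 3 (mod 8), (2/3) = -1.
Reached (1/3) = 1. Collecting the sign flips along the way, the symbol is -1.

-1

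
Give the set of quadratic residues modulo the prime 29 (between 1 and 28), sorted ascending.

1 4 5 6 7 9 13 16 20 22 23 24 25 28

Square k = 1,…,14 (k and 29−k give the same square):
1²=1, 2²=4, 3²=9, 4²=16, 5²=25, 6²≡7, 7²≡20, 8²≡6, 9²≡23, 10²≡13, 11²≡5, 12²≡28, 13²≡24, 14²≡22 (mod 29).
So the quadratic residues mod 29 are {1, 4, 5, 6, 7, 9, 13, 16, 20, 22, 23, 24, 25, 28}.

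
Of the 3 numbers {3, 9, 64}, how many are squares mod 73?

(3/73) = +1 → QR.
(9/73) = +1 → QR.
(64/73) = +1 → QR.
Total quadratic residues among the 3: 3.

3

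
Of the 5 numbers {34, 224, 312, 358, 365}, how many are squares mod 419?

3

(34/419) = +1 → QR.
(224/419) = -1 → non-residue.
(312/419) = -1 → non-residue.
(358/419) = +1 → QR.
(365/419) = +1 → QR.
Total quadratic residues among the 5: 3.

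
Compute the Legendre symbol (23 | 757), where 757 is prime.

-1

Reciprocity: 23 ≡ 3 and 757 ≡ 1 (mod 4), so (23/757) = +(757/23).
Reduce top mod 23: now compute (21/23).
Reciprocity: 21 ≡ 1 and 23 ≡ 3 (mod 4), so (21/23) = +(23/21).
Reduce top mod 21: now compute (2/21).
Pull out 2: since 21 ≡ 5 (mod 8), (2/21) = -1.
Reached (1/21) = 1. Collecting the sign flips along the way, the symbol is -1.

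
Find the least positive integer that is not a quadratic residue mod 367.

(2/367) = +1, so 2 is a residue.
(3/367) = −1, so 3 is the smallest positive non-residue mod 367.

3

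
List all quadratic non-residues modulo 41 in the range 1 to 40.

Square k = 1,…,20 (k and 41−k give the same square):
1²=1, 2²=4, 3²=9, 4²=16, 5²=25, 6²=36, 7²≡8, 8²≡23, 9²≡40, 10²≡18, 11²≡39, 12²≡21, 13²≡5, 14²≡32, 15²≡20, 16²≡10, 17²≡2, 18²≡37, 19²≡33, 20²≡31 (mod 41).
The residues are {1, 2, 4, 5, 8, 9, 10, 16, 18, 20, 21, 23, 25, 31, 32, 33, 36, 37, 39, 40}; the non-residues are the remaining 20 nonzero classes.

3, 6, 7, 11, 12, 13, 14, 15, 17, 19, 22, 24, 26, 27, 28, 29, 30, 34, 35, 38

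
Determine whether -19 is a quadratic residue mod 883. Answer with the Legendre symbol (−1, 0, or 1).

1

First reduce: -19 ≡ 864 (mod 883).
Pull out 2^5: since 883 ≡ 3 (mod 8), (2/883) = -1, so (2/883)^5 = -1.
Reciprocity: 27 ≡ 3 and 883 ≡ 3 (mod 4), so (27/883) = −(883/27).
Reduce top mod 27: now compute (19/27).
Reciprocity: 19 ≡ 3 and 27 ≡ 3 (mod 4), so (19/27) = −(27/19).
Reduce top mod 19: now compute (8/19).
Pull out 2^3: since 19 ≡ 3 (mod 8), (2/19) = -1, so (2/19)^3 = -1.
Reached (1/19) = 1. Collecting the sign flips along the way, the symbol is +1.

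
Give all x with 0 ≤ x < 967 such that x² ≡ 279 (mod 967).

401, 566

Since 967 ≡ 3 (mod 4), a square root of 279 is 279^((967+1)/4) = 279^242 mod 967.
Repeated squaring: 279^2≡481, 279^4≡248, 279^8≡583, 279^16≡472, 279^32≡374, 279^64≡628, 279^128≡815 (mod 967).
279^242 = 279^(128+64+32+16+2) ≡ 566 (mod 967).
Check: 566² = 320356 ≡ 279 (mod 967). The two roots are 401 and 566.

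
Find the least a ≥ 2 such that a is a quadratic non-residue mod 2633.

3

(2/2633) = +1, so 2 is a residue.
(3/2633) = −1, so 3 is the smallest positive non-residue mod 2633.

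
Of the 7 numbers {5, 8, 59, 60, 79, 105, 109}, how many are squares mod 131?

(5/131) = +1 → QR.
(8/131) = -1 → non-residue.
(59/131) = +1 → QR.
(60/131) = +1 → QR.
(79/131) = -1 → non-residue.
(105/131) = +1 → QR.
(109/131) = +1 → QR.
Total quadratic residues among the 7: 5.

5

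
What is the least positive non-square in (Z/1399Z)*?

(2/1399) = +1, so 2 is a residue.
(3/1399) = −1, so 3 is the smallest positive non-residue mod 1399.

3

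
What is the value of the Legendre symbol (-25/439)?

-1

First reduce: -25 ≡ 414 (mod 439).
Pull out 2: since 439 ≡ 7 (mod 8), (2/439) = +1.
Reciprocity: 207 ≡ 3 and 439 ≡ 3 (mod 4), so (207/439) = −(439/207).
Reduce top mod 207: now compute (25/207).
Reciprocity: 25 ≡ 1 and 207 ≡ 3 (mod 4), so (25/207) = +(207/25).
Reduce top mod 25: now compute (7/25).
Reciprocity: 7 ≡ 3 and 25 ≡ 1 (mod 4), so (7/25) = +(25/7).
Reduce top mod 7: now compute (4/7).
Pull out 2^2: since 7 ≡ 7 (mod 8), (2/7) = +1, so (2/7)^2 = +1.
Reached (1/7) = 1. Collecting the sign flips along the way, the symbol is -1.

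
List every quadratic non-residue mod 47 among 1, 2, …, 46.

5, 10, 11, 13, 15, 19, 20, 22, 23, 26, 29, 30, 31, 33, 35, 38, 39, 40, 41, 43, 44, 45, 46

Square k = 1,…,23 (k and 47−k give the same square):
1²=1, 2²=4, 3²=9, 4²=16, 5²=25, 6²=36, 7²≡2, 8²≡17, 9²≡34, 10²≡6, 11²≡27, 12²≡3, 13²≡28, 14²≡8, 15²≡37, 16²≡21, 17²≡7, 18²≡42, 19²≡32, 20²≡24, 21²≡18, 22²≡14, 23²≡12 (mod 47).
The residues are {1, 2, 3, 4, 6, 7, 8, 9, 12, 14, 16, 17, 18, 21, 24, 25, 27, 28, 32, 34, 36, 37, 42}; the non-residues are the remaining 23 nonzero classes.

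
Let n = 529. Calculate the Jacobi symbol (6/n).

1

Pull out 2: since 529 ≡ 1 (mod 8), (2/529) = +1.
Reciprocity: 3 ≡ 3 and 529 ≡ 1 (mod 4), so (3/529) = +(529/3).
Reduce top mod 3: now compute (1/3).
Reached (1/3) = 1. Collecting the sign flips along the way, the symbol is +1.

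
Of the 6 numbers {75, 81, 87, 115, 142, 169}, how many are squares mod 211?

3

(75/211) = -1 → non-residue.
(81/211) = +1 → QR.
(87/211) = +1 → QR.
(115/211) = -1 → non-residue.
(142/211) = -1 → non-residue.
(169/211) = +1 → QR.
Total quadratic residues among the 6: 3.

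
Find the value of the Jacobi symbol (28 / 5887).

Pull out 2^2: since 5887 ≡ 7 (mod 8), (2/5887) = +1, so (2/5887)^2 = +1.
Reciprocity: 7 ≡ 3 and 5887 ≡ 3 (mod 4), so (7/5887) = −(5887/7).
Reduce top mod 7: now compute (0/7).
Top reduces to 0: gcd > 1, so the symbol is 0.

0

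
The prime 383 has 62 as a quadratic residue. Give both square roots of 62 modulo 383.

71, 312

Since 383 ≡ 3 (mod 4), a square root of 62 is 62^((383+1)/4) = 62^96 mod 383.
Repeated squaring: 62^2≡14, 62^4≡196, 62^8≡116, 62^16≡51, 62^32≡303, 62^64≡272 (mod 383).
62^96 = 62^(64+32) ≡ 71 (mod 383).
Check: 71² = 5041 ≡ 62 (mod 383). The two roots are 71 and 312.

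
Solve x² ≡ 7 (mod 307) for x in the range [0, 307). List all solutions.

43, 264

Since 307 ≡ 3 (mod 4), a square root of 7 is 7^((307+1)/4) = 7^77 mod 307.
Repeated squaring: 7^2≡49, 7^4≡252, 7^8≡262, 7^16≡183, 7^32≡26, 7^64≡62 (mod 307).
7^77 = 7^(64+8+4+1) ≡ 264 (mod 307).
Check: 264² = 69696 ≡ 7 (mod 307). The two roots are 43 and 264.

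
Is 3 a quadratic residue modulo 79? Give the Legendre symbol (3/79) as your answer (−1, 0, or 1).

-1

Reciprocity: 3 ≡ 3 and 79 ≡ 3 (mod 4), so (3/79) = −(79/3).
Reduce top mod 3: now compute (1/3).
Reached (1/3) = 1. Collecting the sign flips along the way, the symbol is -1.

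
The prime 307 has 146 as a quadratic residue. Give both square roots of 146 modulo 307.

Since 307 ≡ 3 (mod 4), a square root of 146 is 146^((307+1)/4) = 146^77 mod 307.
Repeated squaring: 146^2≡133, 146^4≡190, 146^8≡181, 146^16≡219, 146^32≡69, 146^64≡156 (mod 307).
146^77 = 146^(64+8+4+1) ≡ 41 (mod 307).
Check: 41² = 1681 ≡ 146 (mod 307). The two roots are 41 and 266.

41, 266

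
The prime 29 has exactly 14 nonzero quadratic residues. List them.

Square k = 1,…,14 (k and 29−k give the same square):
1²=1, 2²=4, 3²=9, 4²=16, 5²=25, 6²≡7, 7²≡20, 8²≡6, 9²≡23, 10²≡13, 11²≡5, 12²≡28, 13²≡24, 14²≡22 (mod 29).
So the quadratic residues mod 29 are {1, 4, 5, 6, 7, 9, 13, 16, 20, 22, 23, 24, 25, 28}.

1, 4, 5, 6, 7, 9, 13, 16, 20, 22, 23, 24, 25, 28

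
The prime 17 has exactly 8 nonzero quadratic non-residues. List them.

3, 5, 6, 7, 10, 11, 12, 14

Square k = 1,…,8 (k and 17−k give the same square):
1²=1, 2²=4, 3²=9, 4²=16, 5²≡8, 6²≡2, 7²≡15, 8²≡13 (mod 17).
The residues are {1, 2, 4, 8, 9, 13, 15, 16}; the non-residues are the remaining 8 nonzero classes.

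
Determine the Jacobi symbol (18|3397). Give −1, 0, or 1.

-1

Pull out 2: since 3397 ≡ 5 (mod 8), (2/3397) = -1.
Reciprocity: 9 ≡ 1 and 3397 ≡ 1 (mod 4), so (9/3397) = +(3397/9).
Reduce top mod 9: now compute (4/9).
Pull out 2^2: since 9 ≡ 1 (mod 8), (2/9) = +1, so (2/9)^2 = +1.
Reached (1/9) = 1. Collecting the sign flips along the way, the symbol is -1.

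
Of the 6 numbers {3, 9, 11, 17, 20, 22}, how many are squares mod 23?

2

(3/23) = +1 → QR.
(9/23) = +1 → QR.
(11/23) = -1 → non-residue.
(17/23) = -1 → non-residue.
(20/23) = -1 → non-residue.
(22/23) = -1 → non-residue.
Total quadratic residues among the 6: 2.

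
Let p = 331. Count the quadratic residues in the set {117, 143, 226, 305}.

1

(117/331) = -1 → non-residue.
(143/331) = +1 → QR.
(226/331) = -1 → non-residue.
(305/331) = -1 → non-residue.
Total quadratic residues among the 4: 1.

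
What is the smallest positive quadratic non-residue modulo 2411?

(2/2411) = −1, so 2 is the smallest positive non-residue mod 2411.

2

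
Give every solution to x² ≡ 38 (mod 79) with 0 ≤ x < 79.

14, 65

Since 79 ≡ 3 (mod 4), a square root of 38 is 38^((79+1)/4) = 38^20 mod 79.
Repeated squaring: 38^2≡22, 38^4≡10, 38^8≡21, 38^16≡46 (mod 79).
38^20 = 38^(16+4) ≡ 65 (mod 79).
Check: 65² = 4225 ≡ 38 (mod 79). The two roots are 14 and 65.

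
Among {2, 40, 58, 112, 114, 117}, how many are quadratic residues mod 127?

2

(2/127) = +1 → QR.
(40/127) = -1 → non-residue.
(58/127) = -1 → non-residue.
(112/127) = -1 → non-residue.
(114/127) = -1 → non-residue.
(117/127) = +1 → QR.
Total quadratic residues among the 6: 2.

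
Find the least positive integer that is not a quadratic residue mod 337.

(2/337) = +1, so 2 is a residue.
(3/337) = +1, so 3 is a residue.
(4/337) = +1, so 4 is a residue.
(5/337) = −1, so 5 is the smallest positive non-residue mod 337.

5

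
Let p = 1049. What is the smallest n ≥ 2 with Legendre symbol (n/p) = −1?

(2/1049) = +1, so 2 is a residue.
(3/1049) = −1, so 3 is the smallest positive non-residue mod 1049.

3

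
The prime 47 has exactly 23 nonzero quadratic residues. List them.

Square k = 1,…,23 (k and 47−k give the same square):
1²=1, 2²=4, 3²=9, 4²=16, 5²=25, 6²=36, 7²≡2, 8²≡17, 9²≡34, 10²≡6, 11²≡27, 12²≡3, 13²≡28, 14²≡8, 15²≡37, 16²≡21, 17²≡7, 18²≡42, 19²≡32, 20²≡24, 21²≡18, 22²≡14, 23²≡12 (mod 47).
So the quadratic residues mod 47 are {1, 2, 3, 4, 6, 7, 8, 9, 12, 14, 16, 17, 18, 21, 24, 25, 27, 28, 32, 34, 36, 37, 42}.

1 2 3 4 6 7 8 9 12 14 16 17 18 21 24 25 27 28 32 34 36 37 42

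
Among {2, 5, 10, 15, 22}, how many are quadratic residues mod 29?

2

(2/29) = -1 → non-residue.
(5/29) = +1 → QR.
(10/29) = -1 → non-residue.
(15/29) = -1 → non-residue.
(22/29) = +1 → QR.
Total quadratic residues among the 5: 2.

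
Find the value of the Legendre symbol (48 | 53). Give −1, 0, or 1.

Pull out 2^4: since 53 ≡ 5 (mod 8), (2/53) = -1, so (2/53)^4 = +1.
Reciprocity: 3 ≡ 3 and 53 ≡ 1 (mod 4), so (3/53) = +(53/3).
Reduce top mod 3: now compute (2/3).
Pull out 2: since 3 ≡ 3 (mod 8), (2/3) = -1.
Reached (1/3) = 1. Collecting the sign flips along the way, the symbol is -1.

-1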